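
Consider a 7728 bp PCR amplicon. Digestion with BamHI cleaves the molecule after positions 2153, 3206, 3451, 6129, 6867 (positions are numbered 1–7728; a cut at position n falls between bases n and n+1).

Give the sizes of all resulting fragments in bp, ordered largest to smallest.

2678, 2153, 1053, 861, 738, 245 bp

Linear molecule, 5 cuts → 6 fragments:
  2153 − 0 = 2153 bp
  3206 − 2153 = 1053 bp
  3451 − 3206 = 245 bp
  6129 − 3451 = 2678 bp
  6867 − 6129 = 738 bp
  7728 − 6867 = 861 bp
Sorted largest to smallest: 2678, 2153, 1053, 861, 738, 245 bp.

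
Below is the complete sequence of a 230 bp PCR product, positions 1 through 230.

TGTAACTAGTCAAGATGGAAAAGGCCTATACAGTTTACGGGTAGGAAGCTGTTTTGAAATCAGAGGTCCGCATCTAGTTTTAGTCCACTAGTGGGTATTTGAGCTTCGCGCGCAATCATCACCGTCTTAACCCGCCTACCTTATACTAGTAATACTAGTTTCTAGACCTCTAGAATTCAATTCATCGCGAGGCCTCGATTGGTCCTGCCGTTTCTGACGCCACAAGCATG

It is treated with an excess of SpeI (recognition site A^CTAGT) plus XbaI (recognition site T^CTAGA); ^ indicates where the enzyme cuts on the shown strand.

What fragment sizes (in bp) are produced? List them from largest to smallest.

82, 61, 58, 9, 8, 7, 5 bp

SpeI sites (ACTAGT) start at positions 5, 87, 145, 154.
SpeI cuts after the first base of each site, so after positions 5, 87, 145, 154.
XbaI sites (TCTAGA) start at positions 161, 169.
XbaI cuts after the first base of each site, so after positions 161, 169.
Combined cut positions: 5, 87, 145, 154, 161, 169.
Linear molecule, 6 cuts → 7 fragments:
  1–5 → 5 bp
  6–87 → 82 bp
  88–145 → 58 bp
  146–154 → 9 bp
  155–161 → 7 bp
  162–169 → 8 bp
  170–230 → 61 bp
Sorted largest to smallest: 82, 61, 58, 9, 8, 7, 5 bp.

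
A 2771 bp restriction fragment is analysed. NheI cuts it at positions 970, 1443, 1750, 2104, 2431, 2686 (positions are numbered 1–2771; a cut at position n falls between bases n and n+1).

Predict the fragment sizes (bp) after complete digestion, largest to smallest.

Linear molecule, 6 cuts → 7 fragments:
  970 − 0 = 970 bp
  1443 − 970 = 473 bp
  1750 − 1443 = 307 bp
  2104 − 1750 = 354 bp
  2431 − 2104 = 327 bp
  2686 − 2431 = 255 bp
  2771 − 2686 = 85 bp
Sorted largest to smallest: 970, 473, 354, 327, 307, 255, 85 bp.

970, 473, 354, 327, 307, 255, 85 bp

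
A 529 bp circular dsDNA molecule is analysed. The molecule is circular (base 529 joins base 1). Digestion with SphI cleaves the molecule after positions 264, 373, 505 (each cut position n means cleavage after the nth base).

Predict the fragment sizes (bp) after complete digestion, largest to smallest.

Circular molecule, 3 cuts → 3 fragments:
  373 − 264 = 109 bp
  505 − 373 = 132 bp
  wrap: 529 − 505 + 264 = 288 bp
Sorted largest to smallest: 288, 132, 109 bp.

288, 132, 109 bp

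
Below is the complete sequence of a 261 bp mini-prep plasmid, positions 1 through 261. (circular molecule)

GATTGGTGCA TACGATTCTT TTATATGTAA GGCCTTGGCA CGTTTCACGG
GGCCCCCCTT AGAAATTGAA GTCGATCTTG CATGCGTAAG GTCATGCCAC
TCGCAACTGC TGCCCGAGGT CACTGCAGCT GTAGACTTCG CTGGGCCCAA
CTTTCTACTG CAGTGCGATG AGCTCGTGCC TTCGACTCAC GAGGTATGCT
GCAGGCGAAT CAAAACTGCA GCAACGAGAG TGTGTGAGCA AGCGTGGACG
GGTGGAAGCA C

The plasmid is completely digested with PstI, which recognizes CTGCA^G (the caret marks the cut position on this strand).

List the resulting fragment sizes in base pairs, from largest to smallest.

PstI sites (CTGCAG) start at positions 123, 158, 199, 216.
PstI cuts after base 5 of each site (before the last base), so after positions 127, 162, 203, 220.
Circular molecule, 4 cuts → 4 fragments:
  128–162 → 35 bp
  163–203 → 41 bp
  204–220 → 17 bp
  221–261 then 1–127 → 41 + 127 = 168 bp
Sorted largest to smallest: 168, 41, 35, 17 bp.

168, 41, 35, 17 bp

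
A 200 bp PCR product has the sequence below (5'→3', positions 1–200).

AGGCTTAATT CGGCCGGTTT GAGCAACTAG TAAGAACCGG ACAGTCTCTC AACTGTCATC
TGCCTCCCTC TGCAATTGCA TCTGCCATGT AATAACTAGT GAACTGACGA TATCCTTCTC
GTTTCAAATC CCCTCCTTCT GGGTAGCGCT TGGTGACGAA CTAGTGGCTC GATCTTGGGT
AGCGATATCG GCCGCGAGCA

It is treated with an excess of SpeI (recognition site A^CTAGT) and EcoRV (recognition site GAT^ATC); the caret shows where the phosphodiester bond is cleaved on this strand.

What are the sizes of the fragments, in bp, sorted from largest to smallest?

SpeI sites (ACTAGT) start at positions 26, 95, 160.
SpeI cuts after the first base of each site, so after positions 26, 95, 160.
EcoRV sites (GATATC) start at positions 109, 184.
EcoRV cuts after base 3 of each site, so after positions 111, 186.
Combined cut positions: 26, 95, 111, 160, 186.
Linear molecule, 5 cuts → 6 fragments:
  1–26 → 26 bp
  27–95 → 69 bp
  96–111 → 16 bp
  112–160 → 49 bp
  161–186 → 26 bp
  187–200 → 14 bp
Sorted largest to smallest: 69, 49, 26, 26, 16, 14 bp.

69, 49, 26, 26, 16, 14 bp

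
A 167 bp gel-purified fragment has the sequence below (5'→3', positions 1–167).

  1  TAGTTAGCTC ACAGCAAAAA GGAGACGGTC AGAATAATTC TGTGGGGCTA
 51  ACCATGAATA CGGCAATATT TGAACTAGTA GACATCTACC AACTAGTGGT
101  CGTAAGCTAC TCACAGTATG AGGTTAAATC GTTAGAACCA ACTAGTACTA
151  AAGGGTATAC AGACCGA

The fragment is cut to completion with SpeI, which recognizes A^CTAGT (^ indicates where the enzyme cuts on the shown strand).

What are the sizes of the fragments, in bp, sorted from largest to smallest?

74, 49, 26, 18 bp

SpeI sites (ACTAGT) start at positions 74, 92, 141.
SpeI cuts after the first base of each site, so after positions 74, 92, 141.
Linear molecule, 3 cuts → 4 fragments:
  1–74 → 74 bp
  75–92 → 18 bp
  93–141 → 49 bp
  142–167 → 26 bp
Sorted largest to smallest: 74, 49, 26, 18 bp.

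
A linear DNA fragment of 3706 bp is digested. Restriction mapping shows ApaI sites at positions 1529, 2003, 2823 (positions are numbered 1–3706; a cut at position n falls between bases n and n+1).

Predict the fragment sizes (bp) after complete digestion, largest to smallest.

Linear molecule, 3 cuts → 4 fragments:
  1529 − 0 = 1529 bp
  2003 − 1529 = 474 bp
  2823 − 2003 = 820 bp
  3706 − 2823 = 883 bp
Sorted largest to smallest: 1529, 883, 820, 474 bp.

1529, 883, 820, 474 bp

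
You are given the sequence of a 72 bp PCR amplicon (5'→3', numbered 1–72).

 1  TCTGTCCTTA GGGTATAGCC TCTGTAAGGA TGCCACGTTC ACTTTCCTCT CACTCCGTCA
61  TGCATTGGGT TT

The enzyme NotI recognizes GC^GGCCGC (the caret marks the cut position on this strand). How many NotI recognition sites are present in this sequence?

No occurrence of GCGGCCGC is present in the sequence.
NotI does not cut: 0 sites.

0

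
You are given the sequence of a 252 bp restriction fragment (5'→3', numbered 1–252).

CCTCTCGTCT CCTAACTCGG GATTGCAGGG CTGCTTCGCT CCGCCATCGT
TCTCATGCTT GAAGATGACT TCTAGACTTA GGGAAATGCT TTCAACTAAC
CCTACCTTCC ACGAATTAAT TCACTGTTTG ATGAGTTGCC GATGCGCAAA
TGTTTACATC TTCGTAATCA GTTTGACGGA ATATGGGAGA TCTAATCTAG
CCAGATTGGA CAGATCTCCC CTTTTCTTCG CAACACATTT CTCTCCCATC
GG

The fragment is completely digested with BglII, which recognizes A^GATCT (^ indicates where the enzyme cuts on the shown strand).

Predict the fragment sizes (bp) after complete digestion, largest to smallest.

188, 40, 24 bp

BglII sites (AGATCT) start at positions 188, 212.
BglII cuts after the first base of each site, so after positions 188, 212.
Linear molecule, 2 cuts → 3 fragments:
  1–188 → 188 bp
  189–212 → 24 bp
  213–252 → 40 bp
Sorted largest to smallest: 188, 40, 24 bp.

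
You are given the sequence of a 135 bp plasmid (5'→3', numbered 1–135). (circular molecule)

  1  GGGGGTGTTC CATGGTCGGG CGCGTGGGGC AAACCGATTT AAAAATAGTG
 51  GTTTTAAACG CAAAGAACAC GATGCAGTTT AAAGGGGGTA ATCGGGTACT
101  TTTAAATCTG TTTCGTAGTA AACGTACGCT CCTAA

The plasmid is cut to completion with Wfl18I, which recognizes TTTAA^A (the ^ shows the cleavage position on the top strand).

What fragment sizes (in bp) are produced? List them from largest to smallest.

Wfl18I sites (TTTAAA) start at positions 38, 53, 78, 101.
Wfl18I cuts after base 5 of each site (before the last base), so after positions 42, 57, 82, 105.
Circular molecule, 4 cuts → 4 fragments:
  43–57 → 15 bp
  58–82 → 25 bp
  83–105 → 23 bp
  106–135 then 1–42 → 30 + 42 = 72 bp
Sorted largest to smallest: 72, 25, 23, 15 bp.

72, 25, 23, 15 bp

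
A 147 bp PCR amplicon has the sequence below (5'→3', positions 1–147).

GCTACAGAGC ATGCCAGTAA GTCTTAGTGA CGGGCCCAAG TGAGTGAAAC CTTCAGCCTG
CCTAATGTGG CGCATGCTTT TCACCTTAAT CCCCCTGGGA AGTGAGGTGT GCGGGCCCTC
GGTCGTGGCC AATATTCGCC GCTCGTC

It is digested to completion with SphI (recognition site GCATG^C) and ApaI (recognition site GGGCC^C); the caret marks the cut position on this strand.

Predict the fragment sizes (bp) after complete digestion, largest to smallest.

41, 40, 30, 23, 13 bp

SphI sites (GCATGC) start at positions 9, 72.
SphI cuts after base 5 of each site (before the last base), so after positions 13, 76.
ApaI sites (GGGCCC) start at positions 32, 113.
ApaI cuts after base 5 of each site (before the last base), so after positions 36, 117.
Combined cut positions: 13, 36, 76, 117.
Linear molecule, 4 cuts → 5 fragments:
  1–13 → 13 bp
  14–36 → 23 bp
  37–76 → 40 bp
  77–117 → 41 bp
  118–147 → 30 bp
Sorted largest to smallest: 41, 40, 30, 23, 13 bp.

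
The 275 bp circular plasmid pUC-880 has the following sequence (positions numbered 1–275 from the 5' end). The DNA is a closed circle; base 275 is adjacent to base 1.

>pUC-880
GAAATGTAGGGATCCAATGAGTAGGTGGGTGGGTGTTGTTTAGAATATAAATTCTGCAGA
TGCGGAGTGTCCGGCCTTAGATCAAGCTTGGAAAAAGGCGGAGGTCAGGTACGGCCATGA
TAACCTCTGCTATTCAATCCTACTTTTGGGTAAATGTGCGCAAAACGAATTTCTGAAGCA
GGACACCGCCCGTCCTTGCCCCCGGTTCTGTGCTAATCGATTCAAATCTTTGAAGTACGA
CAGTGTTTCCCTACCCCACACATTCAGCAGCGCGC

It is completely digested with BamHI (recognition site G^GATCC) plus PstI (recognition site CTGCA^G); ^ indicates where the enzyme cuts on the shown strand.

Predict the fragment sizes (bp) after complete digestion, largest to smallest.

227, 48 bp

The BamHI site (GGATCC) starts at position 10.
BamHI cuts after the first base of each site, so after position 10.
The PstI site (CTGCAG) starts at position 54.
PstI cuts after base 5 of each site (before the last base), so after position 58.
Combined cut positions: 10, 58.
Circular molecule, 2 cuts → 2 fragments:
  11–58 → 48 bp
  59–275 then 1–10 → 217 + 10 = 227 bp
Sorted largest to smallest: 227, 48 bp.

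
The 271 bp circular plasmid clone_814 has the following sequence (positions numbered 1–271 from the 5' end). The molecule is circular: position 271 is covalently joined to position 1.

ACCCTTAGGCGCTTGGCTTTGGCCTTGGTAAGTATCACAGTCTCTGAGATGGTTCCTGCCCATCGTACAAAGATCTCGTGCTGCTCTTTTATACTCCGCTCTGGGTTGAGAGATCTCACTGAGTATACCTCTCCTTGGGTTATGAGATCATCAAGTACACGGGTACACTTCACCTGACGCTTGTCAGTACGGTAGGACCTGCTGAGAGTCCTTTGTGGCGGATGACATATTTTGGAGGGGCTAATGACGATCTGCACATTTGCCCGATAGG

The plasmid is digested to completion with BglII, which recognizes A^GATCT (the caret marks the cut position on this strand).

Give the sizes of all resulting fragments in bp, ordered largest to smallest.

BglII sites (AGATCT) start at positions 71, 111.
BglII cuts after the first base of each site, so after positions 71, 111.
Circular molecule, 2 cuts → 2 fragments:
  72–111 → 40 bp
  112–271 then 1–71 → 160 + 71 = 231 bp
Sorted largest to smallest: 231, 40 bp.

231, 40 bp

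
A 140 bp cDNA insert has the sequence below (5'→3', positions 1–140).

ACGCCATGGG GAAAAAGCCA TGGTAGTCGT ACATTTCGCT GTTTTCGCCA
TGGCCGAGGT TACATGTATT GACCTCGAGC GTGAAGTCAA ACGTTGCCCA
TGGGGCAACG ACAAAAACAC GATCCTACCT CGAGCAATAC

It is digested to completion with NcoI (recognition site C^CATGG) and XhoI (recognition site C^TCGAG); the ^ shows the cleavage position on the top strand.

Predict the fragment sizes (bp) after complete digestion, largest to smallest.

31, 30, 26, 24, 14, 11, 4 bp

NcoI sites (CCATGG) start at positions 4, 18, 48, 98.
NcoI cuts after the first base of each site, so after positions 4, 18, 48, 98.
XhoI sites (CTCGAG) start at positions 74, 129.
XhoI cuts after the first base of each site, so after positions 74, 129.
Combined cut positions: 4, 18, 48, 74, 98, 129.
Linear molecule, 6 cuts → 7 fragments:
  1–4 → 4 bp
  5–18 → 14 bp
  19–48 → 30 bp
  49–74 → 26 bp
  75–98 → 24 bp
  99–129 → 31 bp
  130–140 → 11 bp
Sorted largest to smallest: 31, 30, 26, 24, 14, 11, 4 bp.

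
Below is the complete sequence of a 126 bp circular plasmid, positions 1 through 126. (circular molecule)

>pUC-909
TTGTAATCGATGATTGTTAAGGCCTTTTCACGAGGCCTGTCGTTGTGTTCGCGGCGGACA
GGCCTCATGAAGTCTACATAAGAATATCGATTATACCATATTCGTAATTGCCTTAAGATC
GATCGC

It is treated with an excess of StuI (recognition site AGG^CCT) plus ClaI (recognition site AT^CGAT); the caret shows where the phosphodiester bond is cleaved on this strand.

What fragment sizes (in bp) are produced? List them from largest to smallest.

32, 27, 25, 15, 14, 13 bp

StuI sites (AGGCCT) start at positions 20, 33, 60.
StuI cuts after base 3 of each site, so after positions 22, 35, 62.
ClaI sites (ATCGAT) start at positions 6, 86, 118.
ClaI cuts after base 2 of each site, so after positions 7, 87, 119.
Combined cut positions: 7, 22, 35, 62, 87, 119.
Circular molecule, 6 cuts → 6 fragments:
  8–22 → 15 bp
  23–35 → 13 bp
  36–62 → 27 bp
  63–87 → 25 bp
  88–119 → 32 bp
  120–126 then 1–7 → 7 + 7 = 14 bp
Sorted largest to smallest: 32, 27, 25, 15, 14, 13 bp.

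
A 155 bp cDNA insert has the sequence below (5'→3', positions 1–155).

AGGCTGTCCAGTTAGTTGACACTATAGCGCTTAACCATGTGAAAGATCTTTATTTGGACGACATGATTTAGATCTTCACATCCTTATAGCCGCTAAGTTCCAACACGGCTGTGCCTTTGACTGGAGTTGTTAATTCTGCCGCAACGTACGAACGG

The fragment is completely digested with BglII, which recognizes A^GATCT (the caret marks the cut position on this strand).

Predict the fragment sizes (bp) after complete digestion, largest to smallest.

BglII sites (AGATCT) start at positions 44, 70.
BglII cuts after the first base of each site, so after positions 44, 70.
Linear molecule, 2 cuts → 3 fragments:
  1–44 → 44 bp
  45–70 → 26 bp
  71–155 → 85 bp
Sorted largest to smallest: 85, 44, 26 bp.

85, 44, 26 bp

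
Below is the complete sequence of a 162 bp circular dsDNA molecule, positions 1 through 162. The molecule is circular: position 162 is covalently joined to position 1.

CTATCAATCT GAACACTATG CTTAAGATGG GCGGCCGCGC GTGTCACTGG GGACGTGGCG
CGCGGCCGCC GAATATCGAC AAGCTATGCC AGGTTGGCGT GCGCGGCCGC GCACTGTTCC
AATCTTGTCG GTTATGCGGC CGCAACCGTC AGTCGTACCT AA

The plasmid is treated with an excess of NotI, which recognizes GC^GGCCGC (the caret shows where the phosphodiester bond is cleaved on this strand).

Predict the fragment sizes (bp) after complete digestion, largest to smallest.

NotI sites (GCGGCCGC) start at positions 31, 62, 103, 136.
NotI cuts after base 2 of each site, so after positions 32, 63, 104, 137.
Circular molecule, 4 cuts → 4 fragments:
  33–63 → 31 bp
  64–104 → 41 bp
  105–137 → 33 bp
  138–162 then 1–32 → 25 + 32 = 57 bp
Sorted largest to smallest: 57, 41, 33, 31 bp.

57, 41, 33, 31 bp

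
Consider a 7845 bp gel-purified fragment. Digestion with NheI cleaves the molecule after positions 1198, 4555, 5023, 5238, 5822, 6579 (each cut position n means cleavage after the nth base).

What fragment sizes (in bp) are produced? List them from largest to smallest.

Linear molecule, 6 cuts → 7 fragments:
  1198 − 0 = 1198 bp
  4555 − 1198 = 3357 bp
  5023 − 4555 = 468 bp
  5238 − 5023 = 215 bp
  5822 − 5238 = 584 bp
  6579 − 5822 = 757 bp
  7845 − 6579 = 1266 bp
Sorted largest to smallest: 3357, 1266, 1198, 757, 584, 468, 215 bp.

3357, 1266, 1198, 757, 584, 468, 215 bp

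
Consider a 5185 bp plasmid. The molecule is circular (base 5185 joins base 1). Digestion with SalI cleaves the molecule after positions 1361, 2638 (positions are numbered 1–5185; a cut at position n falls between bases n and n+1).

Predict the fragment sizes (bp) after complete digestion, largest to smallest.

3908, 1277 bp

Circular molecule, 2 cuts → 2 fragments:
  2638 − 1361 = 1277 bp
  wrap: 5185 − 2638 + 1361 = 3908 bp
Sorted largest to smallest: 3908, 1277 bp.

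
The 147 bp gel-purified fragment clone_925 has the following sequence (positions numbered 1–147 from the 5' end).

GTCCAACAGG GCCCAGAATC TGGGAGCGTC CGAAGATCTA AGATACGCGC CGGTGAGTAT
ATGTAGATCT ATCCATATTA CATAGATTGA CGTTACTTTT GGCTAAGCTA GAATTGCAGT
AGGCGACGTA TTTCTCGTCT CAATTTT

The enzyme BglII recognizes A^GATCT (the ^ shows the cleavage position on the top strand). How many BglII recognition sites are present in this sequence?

2

AGATCT occurs starting at positions 34, 65.
BglII cuts at 2 sites.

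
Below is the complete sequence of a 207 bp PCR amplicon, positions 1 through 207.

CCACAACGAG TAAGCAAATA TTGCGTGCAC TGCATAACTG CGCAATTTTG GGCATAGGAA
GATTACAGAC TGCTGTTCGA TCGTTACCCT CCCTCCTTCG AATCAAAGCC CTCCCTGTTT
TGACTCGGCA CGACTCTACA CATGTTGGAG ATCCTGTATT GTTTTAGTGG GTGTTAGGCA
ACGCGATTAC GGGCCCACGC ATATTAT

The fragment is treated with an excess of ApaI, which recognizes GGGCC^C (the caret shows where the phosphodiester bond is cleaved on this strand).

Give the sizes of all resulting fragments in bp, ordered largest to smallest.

195, 12 bp

The ApaI site (GGGCCC) starts at position 191.
ApaI cuts after base 5 of each site (before the last base), so after position 195.
Linear molecule, 1 cut → 2 fragments:
  1–195 → 195 bp
  196–207 → 12 bp
Sorted largest to smallest: 195, 12 bp.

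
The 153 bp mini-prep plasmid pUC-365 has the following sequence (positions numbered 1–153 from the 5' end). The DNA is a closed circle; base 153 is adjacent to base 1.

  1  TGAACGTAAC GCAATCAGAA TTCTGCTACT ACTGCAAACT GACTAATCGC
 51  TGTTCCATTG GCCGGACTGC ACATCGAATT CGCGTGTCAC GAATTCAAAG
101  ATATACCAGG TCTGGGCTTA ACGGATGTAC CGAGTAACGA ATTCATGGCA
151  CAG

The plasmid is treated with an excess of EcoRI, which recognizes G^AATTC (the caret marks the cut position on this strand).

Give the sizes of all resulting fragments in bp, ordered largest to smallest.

58, 48, 32, 15 bp

EcoRI sites (GAATTC) start at positions 18, 76, 91, 139.
EcoRI cuts after the first base of each site, so after positions 18, 76, 91, 139.
Circular molecule, 4 cuts → 4 fragments:
  19–76 → 58 bp
  77–91 → 15 bp
  92–139 → 48 bp
  140–153 then 1–18 → 14 + 18 = 32 bp
Sorted largest to smallest: 58, 48, 32, 15 bp.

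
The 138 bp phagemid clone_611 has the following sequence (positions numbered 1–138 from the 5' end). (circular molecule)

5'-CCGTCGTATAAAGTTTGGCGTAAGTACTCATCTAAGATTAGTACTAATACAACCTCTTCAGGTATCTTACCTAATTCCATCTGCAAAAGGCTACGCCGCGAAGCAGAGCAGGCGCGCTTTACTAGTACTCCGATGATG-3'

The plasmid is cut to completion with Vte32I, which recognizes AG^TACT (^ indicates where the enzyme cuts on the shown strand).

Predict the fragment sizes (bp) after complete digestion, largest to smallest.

Vte32I sites (AGTACT) start at positions 23, 40, 124.
Vte32I cuts after base 2 of each site, so after positions 24, 41, 125.
Circular molecule, 3 cuts → 3 fragments:
  25–41 → 17 bp
  42–125 → 84 bp
  126–138 then 1–24 → 13 + 24 = 37 bp
Sorted largest to smallest: 84, 37, 17 bp.

84, 37, 17 bp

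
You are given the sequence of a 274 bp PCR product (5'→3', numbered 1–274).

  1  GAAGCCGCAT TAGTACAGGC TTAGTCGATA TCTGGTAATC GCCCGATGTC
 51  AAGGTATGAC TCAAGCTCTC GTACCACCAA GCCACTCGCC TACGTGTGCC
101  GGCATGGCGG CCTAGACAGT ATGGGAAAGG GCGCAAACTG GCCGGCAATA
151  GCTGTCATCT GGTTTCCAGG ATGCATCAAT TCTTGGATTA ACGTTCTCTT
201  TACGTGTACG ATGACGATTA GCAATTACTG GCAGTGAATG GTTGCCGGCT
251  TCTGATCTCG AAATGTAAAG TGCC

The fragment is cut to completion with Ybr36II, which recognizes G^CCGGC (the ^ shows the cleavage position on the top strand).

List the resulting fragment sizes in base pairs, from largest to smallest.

103, 98, 43, 30 bp

Ybr36II sites (GCCGGC) start at positions 98, 141, 244.
Ybr36II cuts after the first base of each site, so after positions 98, 141, 244.
Linear molecule, 3 cuts → 4 fragments:
  1–98 → 98 bp
  99–141 → 43 bp
  142–244 → 103 bp
  245–274 → 30 bp
Sorted largest to smallest: 103, 98, 43, 30 bp.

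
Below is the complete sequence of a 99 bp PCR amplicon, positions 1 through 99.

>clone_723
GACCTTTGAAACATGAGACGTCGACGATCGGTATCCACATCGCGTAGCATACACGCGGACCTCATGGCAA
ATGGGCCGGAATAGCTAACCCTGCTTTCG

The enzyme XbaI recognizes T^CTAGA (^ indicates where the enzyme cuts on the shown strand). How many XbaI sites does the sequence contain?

No occurrence of TCTAGA is present in the sequence.
XbaI does not cut: 0 sites.

0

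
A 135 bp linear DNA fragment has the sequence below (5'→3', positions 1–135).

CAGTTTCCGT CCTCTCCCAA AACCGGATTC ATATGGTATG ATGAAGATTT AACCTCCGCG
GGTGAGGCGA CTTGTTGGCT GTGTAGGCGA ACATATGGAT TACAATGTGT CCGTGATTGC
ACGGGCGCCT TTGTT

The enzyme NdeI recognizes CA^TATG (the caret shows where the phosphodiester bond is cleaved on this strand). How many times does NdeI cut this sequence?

CATATG occurs starting at positions 30, 92.
NdeI cuts at 2 sites.

2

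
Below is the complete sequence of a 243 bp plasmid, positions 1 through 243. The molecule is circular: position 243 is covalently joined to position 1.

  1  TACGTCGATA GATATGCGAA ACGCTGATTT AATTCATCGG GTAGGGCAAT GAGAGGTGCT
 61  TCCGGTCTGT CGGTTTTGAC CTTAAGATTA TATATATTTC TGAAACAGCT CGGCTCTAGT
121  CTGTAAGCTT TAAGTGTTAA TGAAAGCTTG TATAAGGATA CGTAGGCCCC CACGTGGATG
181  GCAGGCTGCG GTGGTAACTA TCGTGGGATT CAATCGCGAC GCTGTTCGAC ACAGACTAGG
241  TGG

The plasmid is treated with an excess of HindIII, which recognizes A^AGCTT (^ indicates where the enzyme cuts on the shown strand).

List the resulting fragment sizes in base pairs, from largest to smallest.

HindIII sites (AAGCTT) start at positions 125, 144.
HindIII cuts after the first base of each site, so after positions 125, 144.
Circular molecule, 2 cuts → 2 fragments:
  126–144 → 19 bp
  145–243 then 1–125 → 99 + 125 = 224 bp
Sorted largest to smallest: 224, 19 bp.

224, 19 bp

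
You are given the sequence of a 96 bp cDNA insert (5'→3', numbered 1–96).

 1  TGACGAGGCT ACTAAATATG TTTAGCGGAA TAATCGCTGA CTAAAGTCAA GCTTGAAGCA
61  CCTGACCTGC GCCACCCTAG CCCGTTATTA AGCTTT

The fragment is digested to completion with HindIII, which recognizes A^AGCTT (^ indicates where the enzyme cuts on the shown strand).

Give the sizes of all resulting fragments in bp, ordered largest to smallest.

HindIII sites (AAGCTT) start at positions 49, 90.
HindIII cuts after the first base of each site, so after positions 49, 90.
Linear molecule, 2 cuts → 3 fragments:
  1–49 → 49 bp
  50–90 → 41 bp
  91–96 → 6 bp
Sorted largest to smallest: 49, 41, 6 bp.

49, 41, 6 bp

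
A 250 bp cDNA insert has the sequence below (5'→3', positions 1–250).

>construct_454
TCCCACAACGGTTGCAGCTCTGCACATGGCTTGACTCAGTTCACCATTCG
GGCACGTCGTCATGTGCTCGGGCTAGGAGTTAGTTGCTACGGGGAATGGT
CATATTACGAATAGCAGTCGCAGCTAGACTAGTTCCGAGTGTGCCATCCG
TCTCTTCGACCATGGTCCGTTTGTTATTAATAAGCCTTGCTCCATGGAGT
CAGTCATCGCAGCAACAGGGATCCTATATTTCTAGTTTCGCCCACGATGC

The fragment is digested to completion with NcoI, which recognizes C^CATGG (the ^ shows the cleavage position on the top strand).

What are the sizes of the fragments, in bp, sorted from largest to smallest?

NcoI sites (CCATGG) start at positions 160, 192.
NcoI cuts after the first base of each site, so after positions 160, 192.
Linear molecule, 2 cuts → 3 fragments:
  1–160 → 160 bp
  161–192 → 32 bp
  193–250 → 58 bp
Sorted largest to smallest: 160, 58, 32 bp.

160, 58, 32 bp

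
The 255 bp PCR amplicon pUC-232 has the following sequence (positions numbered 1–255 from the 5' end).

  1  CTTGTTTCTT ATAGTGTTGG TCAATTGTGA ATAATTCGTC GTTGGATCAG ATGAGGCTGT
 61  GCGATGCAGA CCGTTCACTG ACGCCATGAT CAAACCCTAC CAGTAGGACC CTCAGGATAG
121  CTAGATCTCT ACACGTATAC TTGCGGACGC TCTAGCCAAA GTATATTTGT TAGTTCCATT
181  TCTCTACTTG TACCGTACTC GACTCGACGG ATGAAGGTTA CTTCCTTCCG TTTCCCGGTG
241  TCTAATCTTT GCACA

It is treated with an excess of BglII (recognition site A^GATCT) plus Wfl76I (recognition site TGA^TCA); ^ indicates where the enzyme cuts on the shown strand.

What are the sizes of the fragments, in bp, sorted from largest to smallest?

The BglII site (AGATCT) starts at position 123.
BglII cuts after the first base of each site, so after position 123.
The Wfl76I site (TGATCA) starts at position 87.
Wfl76I cuts after base 3 of each site, so after position 89.
Combined cut positions: 89, 123.
Linear molecule, 2 cuts → 3 fragments:
  1–89 → 89 bp
  90–123 → 34 bp
  124–255 → 132 bp
Sorted largest to smallest: 132, 89, 34 bp.

132, 89, 34 bp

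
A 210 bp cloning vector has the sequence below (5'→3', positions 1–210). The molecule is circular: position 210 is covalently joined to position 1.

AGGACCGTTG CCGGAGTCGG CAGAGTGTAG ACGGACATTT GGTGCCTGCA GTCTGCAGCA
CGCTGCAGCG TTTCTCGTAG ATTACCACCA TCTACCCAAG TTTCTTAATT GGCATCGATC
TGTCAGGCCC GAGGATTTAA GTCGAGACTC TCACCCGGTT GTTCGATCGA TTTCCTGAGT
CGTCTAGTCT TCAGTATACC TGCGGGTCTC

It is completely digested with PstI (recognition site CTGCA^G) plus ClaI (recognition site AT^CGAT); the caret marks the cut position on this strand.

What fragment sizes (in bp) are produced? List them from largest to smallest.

93, 52, 48, 10, 7 bp

PstI sites (CTGCAG) start at positions 46, 53, 63.
PstI cuts after base 5 of each site (before the last base), so after positions 50, 57, 67.
ClaI sites (ATCGAT) start at positions 114, 166.
ClaI cuts after base 2 of each site, so after positions 115, 167.
Combined cut positions: 50, 57, 67, 115, 167.
Circular molecule, 5 cuts → 5 fragments:
  51–57 → 7 bp
  58–67 → 10 bp
  68–115 → 48 bp
  116–167 → 52 bp
  168–210 then 1–50 → 43 + 50 = 93 bp
Sorted largest to smallest: 93, 52, 48, 10, 7 bp.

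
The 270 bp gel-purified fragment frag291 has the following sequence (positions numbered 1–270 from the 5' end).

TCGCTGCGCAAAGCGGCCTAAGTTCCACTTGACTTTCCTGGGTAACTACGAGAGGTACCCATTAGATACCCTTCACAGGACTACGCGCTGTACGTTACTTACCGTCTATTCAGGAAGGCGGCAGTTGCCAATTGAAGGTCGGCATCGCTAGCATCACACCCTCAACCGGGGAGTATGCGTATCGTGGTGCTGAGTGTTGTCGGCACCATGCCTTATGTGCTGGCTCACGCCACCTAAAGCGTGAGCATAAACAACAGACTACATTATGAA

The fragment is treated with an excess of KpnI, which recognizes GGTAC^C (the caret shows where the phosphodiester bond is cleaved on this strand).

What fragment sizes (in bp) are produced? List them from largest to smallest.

212, 58 bp

The KpnI site (GGTACC) starts at position 54.
KpnI cuts after base 5 of each site (before the last base), so after position 58.
Linear molecule, 1 cut → 2 fragments:
  1–58 → 58 bp
  59–270 → 212 bp
Sorted largest to smallest: 212, 58 bp.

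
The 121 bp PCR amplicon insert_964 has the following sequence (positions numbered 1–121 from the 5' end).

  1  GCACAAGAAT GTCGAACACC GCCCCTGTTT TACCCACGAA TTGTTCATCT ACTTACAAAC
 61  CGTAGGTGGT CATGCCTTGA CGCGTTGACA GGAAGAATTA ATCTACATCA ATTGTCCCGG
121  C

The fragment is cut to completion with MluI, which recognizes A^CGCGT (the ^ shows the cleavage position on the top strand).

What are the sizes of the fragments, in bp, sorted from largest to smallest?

The MluI site (ACGCGT) starts at position 80.
MluI cuts after the first base of each site, so after position 80.
Linear molecule, 1 cut → 2 fragments:
  1–80 → 80 bp
  81–121 → 41 bp
Sorted largest to smallest: 80, 41 bp.

80, 41 bp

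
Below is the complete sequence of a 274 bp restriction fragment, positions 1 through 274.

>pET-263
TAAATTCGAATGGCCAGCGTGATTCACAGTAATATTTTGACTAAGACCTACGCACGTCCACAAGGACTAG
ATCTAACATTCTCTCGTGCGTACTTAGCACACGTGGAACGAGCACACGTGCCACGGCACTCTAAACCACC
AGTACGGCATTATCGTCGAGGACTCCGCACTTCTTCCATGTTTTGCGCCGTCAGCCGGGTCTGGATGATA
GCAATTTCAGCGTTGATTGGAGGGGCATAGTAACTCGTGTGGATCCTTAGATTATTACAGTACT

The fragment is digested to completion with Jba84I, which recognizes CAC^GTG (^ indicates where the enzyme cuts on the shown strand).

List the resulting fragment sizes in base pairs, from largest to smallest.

Jba84I sites (CACGTG) start at positions 100, 115.
Jba84I cuts after base 3 of each site, so after positions 102, 117.
Linear molecule, 2 cuts → 3 fragments:
  1–102 → 102 bp
  103–117 → 15 bp
  118–274 → 157 bp
Sorted largest to smallest: 157, 102, 15 bp.

157, 102, 15 bp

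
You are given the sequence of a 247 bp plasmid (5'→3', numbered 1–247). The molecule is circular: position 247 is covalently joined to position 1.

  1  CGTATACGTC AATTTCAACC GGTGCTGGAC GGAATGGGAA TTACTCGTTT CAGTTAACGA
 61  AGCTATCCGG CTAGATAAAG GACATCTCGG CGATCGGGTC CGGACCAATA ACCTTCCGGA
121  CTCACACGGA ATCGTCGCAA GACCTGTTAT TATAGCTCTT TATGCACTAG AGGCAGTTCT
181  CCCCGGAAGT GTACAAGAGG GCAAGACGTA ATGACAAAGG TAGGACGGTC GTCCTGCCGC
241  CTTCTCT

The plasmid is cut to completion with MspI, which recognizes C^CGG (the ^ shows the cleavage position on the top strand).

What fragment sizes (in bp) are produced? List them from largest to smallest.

83, 67, 48, 33, 16 bp

MspI sites (CCGG) start at positions 19, 67, 100, 116, 183.
MspI cuts after the first base of each site, so after positions 19, 67, 100, 116, 183.
Circular molecule, 5 cuts → 5 fragments:
  20–67 → 48 bp
  68–100 → 33 bp
  101–116 → 16 bp
  117–183 → 67 bp
  184–247 then 1–19 → 64 + 19 = 83 bp
Sorted largest to smallest: 83, 67, 48, 33, 16 bp.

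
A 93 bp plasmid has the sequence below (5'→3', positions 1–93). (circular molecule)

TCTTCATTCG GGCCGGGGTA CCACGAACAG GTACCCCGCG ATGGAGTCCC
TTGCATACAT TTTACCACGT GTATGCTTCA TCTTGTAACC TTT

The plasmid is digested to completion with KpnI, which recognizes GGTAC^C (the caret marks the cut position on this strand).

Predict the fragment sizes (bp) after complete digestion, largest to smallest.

80, 13 bp

KpnI sites (GGTACC) start at positions 17, 30.
KpnI cuts after base 5 of each site (before the last base), so after positions 21, 34.
Circular molecule, 2 cuts → 2 fragments:
  22–34 → 13 bp
  35–93 then 1–21 → 59 + 21 = 80 bp
Sorted largest to smallest: 80, 13 bp.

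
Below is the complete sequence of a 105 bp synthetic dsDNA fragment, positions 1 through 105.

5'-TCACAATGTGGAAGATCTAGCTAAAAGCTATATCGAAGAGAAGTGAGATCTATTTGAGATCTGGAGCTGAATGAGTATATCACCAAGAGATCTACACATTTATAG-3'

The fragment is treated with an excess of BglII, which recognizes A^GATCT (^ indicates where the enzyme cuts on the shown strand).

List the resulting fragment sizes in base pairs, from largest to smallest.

BglII sites (AGATCT) start at positions 13, 46, 57, 88.
BglII cuts after the first base of each site, so after positions 13, 46, 57, 88.
Linear molecule, 4 cuts → 5 fragments:
  1–13 → 13 bp
  14–46 → 33 bp
  47–57 → 11 bp
  58–88 → 31 bp
  89–105 → 17 bp
Sorted largest to smallest: 33, 31, 17, 13, 11 bp.

33, 31, 17, 13, 11 bp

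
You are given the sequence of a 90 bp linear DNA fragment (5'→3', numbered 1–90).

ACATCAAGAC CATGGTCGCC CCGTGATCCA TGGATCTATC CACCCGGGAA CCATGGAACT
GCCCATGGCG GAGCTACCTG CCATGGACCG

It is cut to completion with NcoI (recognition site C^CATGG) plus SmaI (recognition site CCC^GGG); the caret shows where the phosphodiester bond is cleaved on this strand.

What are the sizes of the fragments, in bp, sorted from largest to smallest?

18, 18, 17, 12, 10, 9, 6 bp

NcoI sites (CCATGG) start at positions 10, 28, 51, 63, 81.
NcoI cuts after the first base of each site, so after positions 10, 28, 51, 63, 81.
The SmaI site (CCCGGG) starts at position 43.
SmaI cuts after base 3 of each site, so after position 45.
Combined cut positions: 10, 28, 45, 51, 63, 81.
Linear molecule, 6 cuts → 7 fragments:
  1–10 → 10 bp
  11–28 → 18 bp
  29–45 → 17 bp
  46–51 → 6 bp
  52–63 → 12 bp
  64–81 → 18 bp
  82–90 → 9 bp
Sorted largest to smallest: 18, 18, 17, 12, 10, 9, 6 bp.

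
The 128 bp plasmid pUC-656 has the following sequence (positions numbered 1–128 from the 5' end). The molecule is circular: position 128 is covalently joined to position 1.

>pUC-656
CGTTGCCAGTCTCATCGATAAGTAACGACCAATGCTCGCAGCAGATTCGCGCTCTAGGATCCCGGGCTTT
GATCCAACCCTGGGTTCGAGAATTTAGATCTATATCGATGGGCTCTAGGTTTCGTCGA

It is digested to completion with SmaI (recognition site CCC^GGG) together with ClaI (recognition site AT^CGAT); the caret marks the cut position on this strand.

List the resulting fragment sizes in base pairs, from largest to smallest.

48, 42, 38 bp

The SmaI site (CCCGGG) starts at position 61.
SmaI cuts after base 3 of each site, so after position 63.
ClaI sites (ATCGAT) start at positions 14, 104.
ClaI cuts after base 2 of each site, so after positions 15, 105.
Combined cut positions: 15, 63, 105.
Circular molecule, 3 cuts → 3 fragments:
  16–63 → 48 bp
  64–105 → 42 bp
  106–128 then 1–15 → 23 + 15 = 38 bp
Sorted largest to smallest: 48, 42, 38 bp.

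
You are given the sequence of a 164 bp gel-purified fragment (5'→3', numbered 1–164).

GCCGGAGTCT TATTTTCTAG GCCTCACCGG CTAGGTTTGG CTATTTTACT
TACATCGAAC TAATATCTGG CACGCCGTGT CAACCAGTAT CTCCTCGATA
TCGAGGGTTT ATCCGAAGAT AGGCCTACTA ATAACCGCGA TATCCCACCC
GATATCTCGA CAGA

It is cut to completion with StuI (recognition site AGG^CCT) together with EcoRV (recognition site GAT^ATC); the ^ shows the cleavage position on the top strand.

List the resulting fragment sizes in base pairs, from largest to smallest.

78, 24, 21, 18, 12, 11 bp

StuI sites (AGGCCT) start at positions 19, 121.
StuI cuts after base 3 of each site, so after positions 21, 123.
EcoRV sites (GATATC) start at positions 97, 139, 151.
EcoRV cuts after base 3 of each site, so after positions 99, 141, 153.
Combined cut positions: 21, 99, 123, 141, 153.
Linear molecule, 5 cuts → 6 fragments:
  1–21 → 21 bp
  22–99 → 78 bp
  100–123 → 24 bp
  124–141 → 18 bp
  142–153 → 12 bp
  154–164 → 11 bp
Sorted largest to smallest: 78, 24, 21, 18, 12, 11 bp.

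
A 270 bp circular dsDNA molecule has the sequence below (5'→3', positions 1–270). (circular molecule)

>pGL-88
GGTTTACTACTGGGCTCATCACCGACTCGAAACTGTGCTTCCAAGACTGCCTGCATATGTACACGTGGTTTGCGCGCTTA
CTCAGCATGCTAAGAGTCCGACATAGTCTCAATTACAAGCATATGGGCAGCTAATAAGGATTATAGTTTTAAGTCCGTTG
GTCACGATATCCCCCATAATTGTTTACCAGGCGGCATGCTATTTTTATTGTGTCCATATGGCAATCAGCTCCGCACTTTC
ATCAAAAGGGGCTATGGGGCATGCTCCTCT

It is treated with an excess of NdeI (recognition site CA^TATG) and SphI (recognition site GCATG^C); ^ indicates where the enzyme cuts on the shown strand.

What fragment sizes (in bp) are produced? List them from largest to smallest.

NdeI sites (CATATG) start at positions 54, 120, 215.
NdeI cuts after base 2 of each site, so after positions 55, 121, 216.
SphI sites (GCATGC) start at positions 85, 194, 259.
SphI cuts after base 5 of each site (before the last base), so after positions 89, 198, 263.
Combined cut positions: 55, 89, 121, 198, 216, 263.
Circular molecule, 6 cuts → 6 fragments:
  56–89 → 34 bp
  90–121 → 32 bp
  122–198 → 77 bp
  199–216 → 18 bp
  217–263 → 47 bp
  264–270 then 1–55 → 7 + 55 = 62 bp
Sorted largest to smallest: 77, 62, 47, 34, 32, 18 bp.

77, 62, 47, 34, 32, 18 bp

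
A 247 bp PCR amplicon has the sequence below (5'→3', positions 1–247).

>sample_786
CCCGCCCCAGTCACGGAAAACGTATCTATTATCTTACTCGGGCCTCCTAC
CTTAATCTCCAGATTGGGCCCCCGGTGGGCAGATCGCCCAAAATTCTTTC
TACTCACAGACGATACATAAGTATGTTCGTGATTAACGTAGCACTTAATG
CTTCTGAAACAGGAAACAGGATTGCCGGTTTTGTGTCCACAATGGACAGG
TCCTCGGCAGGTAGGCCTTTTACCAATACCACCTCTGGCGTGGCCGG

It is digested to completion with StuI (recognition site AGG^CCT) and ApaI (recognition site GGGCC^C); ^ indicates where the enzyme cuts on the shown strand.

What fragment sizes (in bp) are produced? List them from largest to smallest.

145, 70, 32 bp

The StuI site (AGGCCT) starts at position 213.
StuI cuts after base 3 of each site, so after position 215.
The ApaI site (GGGCCC) starts at position 66.
ApaI cuts after base 5 of each site (before the last base), so after position 70.
Combined cut positions: 70, 215.
Linear molecule, 2 cuts → 3 fragments:
  1–70 → 70 bp
  71–215 → 145 bp
  216–247 → 32 bp
Sorted largest to smallest: 145, 70, 32 bp.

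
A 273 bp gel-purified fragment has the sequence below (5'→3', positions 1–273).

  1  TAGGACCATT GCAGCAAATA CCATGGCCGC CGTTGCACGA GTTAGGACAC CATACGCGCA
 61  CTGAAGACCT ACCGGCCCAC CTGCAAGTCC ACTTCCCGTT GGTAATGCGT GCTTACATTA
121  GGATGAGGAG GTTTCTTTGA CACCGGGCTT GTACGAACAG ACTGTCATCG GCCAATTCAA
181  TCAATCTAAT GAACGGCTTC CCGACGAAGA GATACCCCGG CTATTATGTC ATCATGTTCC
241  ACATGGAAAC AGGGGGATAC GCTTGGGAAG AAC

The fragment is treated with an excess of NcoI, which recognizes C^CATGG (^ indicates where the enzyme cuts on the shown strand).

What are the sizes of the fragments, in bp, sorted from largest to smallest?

252, 21 bp

The NcoI site (CCATGG) starts at position 21.
NcoI cuts after the first base of each site, so after position 21.
Linear molecule, 1 cut → 2 fragments:
  1–21 → 21 bp
  22–273 → 252 bp
Sorted largest to smallest: 252, 21 bp.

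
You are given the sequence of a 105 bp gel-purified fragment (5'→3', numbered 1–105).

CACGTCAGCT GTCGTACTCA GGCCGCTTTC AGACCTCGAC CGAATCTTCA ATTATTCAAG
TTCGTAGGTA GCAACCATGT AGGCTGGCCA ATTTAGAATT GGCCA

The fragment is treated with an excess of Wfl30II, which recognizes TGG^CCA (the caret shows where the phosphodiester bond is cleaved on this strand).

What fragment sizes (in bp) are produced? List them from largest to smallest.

Wfl30II sites (TGGCCA) start at positions 85, 100.
Wfl30II cuts after base 3 of each site, so after positions 87, 102.
Linear molecule, 2 cuts → 3 fragments:
  1–87 → 87 bp
  88–102 → 15 bp
  103–105 → 3 bp
Sorted largest to smallest: 87, 15, 3 bp.

87, 15, 3 bp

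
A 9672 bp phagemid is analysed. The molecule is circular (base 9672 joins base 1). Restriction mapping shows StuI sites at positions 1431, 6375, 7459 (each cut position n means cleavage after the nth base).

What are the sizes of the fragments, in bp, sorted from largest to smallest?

4944, 3644, 1084 bp

Circular molecule, 3 cuts → 3 fragments:
  6375 − 1431 = 4944 bp
  7459 − 6375 = 1084 bp
  wrap: 9672 − 7459 + 1431 = 3644 bp
Sorted largest to smallest: 4944, 3644, 1084 bp.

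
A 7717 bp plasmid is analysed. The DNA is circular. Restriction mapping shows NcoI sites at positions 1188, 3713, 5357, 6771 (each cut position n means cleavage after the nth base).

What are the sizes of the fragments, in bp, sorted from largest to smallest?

Circular molecule, 4 cuts → 4 fragments:
  3713 − 1188 = 2525 bp
  5357 − 3713 = 1644 bp
  6771 − 5357 = 1414 bp
  wrap: 7717 − 6771 + 1188 = 2134 bp
Sorted largest to smallest: 2525, 2134, 1644, 1414 bp.

2525, 2134, 1644, 1414 bp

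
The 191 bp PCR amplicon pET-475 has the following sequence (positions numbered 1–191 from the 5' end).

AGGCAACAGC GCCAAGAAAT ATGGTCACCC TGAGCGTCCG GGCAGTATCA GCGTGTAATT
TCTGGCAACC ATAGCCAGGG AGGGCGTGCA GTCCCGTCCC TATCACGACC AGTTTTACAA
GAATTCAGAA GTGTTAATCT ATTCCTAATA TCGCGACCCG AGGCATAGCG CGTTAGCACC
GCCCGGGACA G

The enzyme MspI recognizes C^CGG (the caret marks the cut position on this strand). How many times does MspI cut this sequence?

2

CCGG occurs starting at positions 38, 183.
MspI cuts at 2 sites.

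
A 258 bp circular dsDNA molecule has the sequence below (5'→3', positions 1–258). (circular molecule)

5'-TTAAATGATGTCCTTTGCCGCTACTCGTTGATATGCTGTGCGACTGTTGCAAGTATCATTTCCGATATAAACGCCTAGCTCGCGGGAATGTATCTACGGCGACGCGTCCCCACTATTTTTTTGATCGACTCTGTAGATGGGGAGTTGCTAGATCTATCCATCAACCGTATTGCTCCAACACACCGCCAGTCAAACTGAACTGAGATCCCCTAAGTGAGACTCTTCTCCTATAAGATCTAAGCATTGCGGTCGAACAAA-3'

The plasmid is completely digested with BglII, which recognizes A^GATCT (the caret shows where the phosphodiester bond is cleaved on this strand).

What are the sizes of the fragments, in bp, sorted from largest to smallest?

BglII sites (AGATCT) start at positions 150, 233.
BglII cuts after the first base of each site, so after positions 150, 233.
Circular molecule, 2 cuts → 2 fragments:
  151–233 → 83 bp
  234–258 then 1–150 → 25 + 150 = 175 bp
Sorted largest to smallest: 175, 83 bp.

175, 83 bp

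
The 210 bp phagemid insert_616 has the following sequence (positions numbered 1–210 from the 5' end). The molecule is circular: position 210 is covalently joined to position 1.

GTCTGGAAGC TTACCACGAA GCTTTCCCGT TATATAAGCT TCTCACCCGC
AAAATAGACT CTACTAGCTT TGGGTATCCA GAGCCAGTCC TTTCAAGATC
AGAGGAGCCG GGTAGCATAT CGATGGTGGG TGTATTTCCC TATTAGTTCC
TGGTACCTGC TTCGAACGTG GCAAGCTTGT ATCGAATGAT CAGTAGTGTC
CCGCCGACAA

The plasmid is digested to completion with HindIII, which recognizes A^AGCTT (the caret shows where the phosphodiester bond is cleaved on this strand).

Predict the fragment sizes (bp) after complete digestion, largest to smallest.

HindIII sites (AAGCTT) start at positions 7, 19, 36, 173.
HindIII cuts after the first base of each site, so after positions 7, 19, 36, 173.
Circular molecule, 4 cuts → 4 fragments:
  8–19 → 12 bp
  20–36 → 17 bp
  37–173 → 137 bp
  174–210 then 1–7 → 37 + 7 = 44 bp
Sorted largest to smallest: 137, 44, 17, 12 bp.

137, 44, 17, 12 bp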